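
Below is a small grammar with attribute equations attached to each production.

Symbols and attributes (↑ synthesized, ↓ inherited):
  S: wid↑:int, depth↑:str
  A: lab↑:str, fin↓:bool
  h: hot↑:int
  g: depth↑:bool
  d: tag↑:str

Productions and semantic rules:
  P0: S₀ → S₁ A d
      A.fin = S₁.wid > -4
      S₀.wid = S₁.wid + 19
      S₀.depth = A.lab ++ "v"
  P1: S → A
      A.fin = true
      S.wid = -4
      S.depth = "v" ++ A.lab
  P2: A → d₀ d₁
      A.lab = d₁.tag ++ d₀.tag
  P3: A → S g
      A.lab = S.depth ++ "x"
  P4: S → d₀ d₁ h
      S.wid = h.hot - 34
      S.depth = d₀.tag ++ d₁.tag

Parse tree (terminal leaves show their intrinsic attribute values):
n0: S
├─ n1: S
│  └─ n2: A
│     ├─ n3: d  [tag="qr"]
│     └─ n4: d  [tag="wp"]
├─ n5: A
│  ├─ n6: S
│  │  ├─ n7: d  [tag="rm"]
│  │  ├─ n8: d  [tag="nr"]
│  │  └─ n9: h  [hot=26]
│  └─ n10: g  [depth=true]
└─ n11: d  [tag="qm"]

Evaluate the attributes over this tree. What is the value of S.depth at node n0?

1. n2.fin = true  [true]
2. n3.tag = "qr"  [terminal]
3. n4.tag = "wp"  [terminal]
4. n2.lab = "wpqr"  [d₁.tag ++ d₀.tag]
5. n1.wid = -4  [-4]
6. n1.depth = "vwpqr"  ["v" ++ A.lab]
7. n5.fin = false  [S₁.wid > -4]
8. n7.tag = "rm"  [terminal]
9. n8.tag = "nr"  [terminal]
10. n9.hot = 26  [terminal]
11. n6.wid = -8  [h.hot - 34]
12. n6.depth = "rmnr"  [d₀.tag ++ d₁.tag]
13. n10.depth = true  [terminal]
14. n5.lab = "rmnrx"  [S.depth ++ "x"]
15. n11.tag = "qm"  [terminal]
16. n0.wid = 15  [S₁.wid + 19]
17. n0.depth = "rmnrxv"  [A.lab ++ "v"]

"rmnrxv"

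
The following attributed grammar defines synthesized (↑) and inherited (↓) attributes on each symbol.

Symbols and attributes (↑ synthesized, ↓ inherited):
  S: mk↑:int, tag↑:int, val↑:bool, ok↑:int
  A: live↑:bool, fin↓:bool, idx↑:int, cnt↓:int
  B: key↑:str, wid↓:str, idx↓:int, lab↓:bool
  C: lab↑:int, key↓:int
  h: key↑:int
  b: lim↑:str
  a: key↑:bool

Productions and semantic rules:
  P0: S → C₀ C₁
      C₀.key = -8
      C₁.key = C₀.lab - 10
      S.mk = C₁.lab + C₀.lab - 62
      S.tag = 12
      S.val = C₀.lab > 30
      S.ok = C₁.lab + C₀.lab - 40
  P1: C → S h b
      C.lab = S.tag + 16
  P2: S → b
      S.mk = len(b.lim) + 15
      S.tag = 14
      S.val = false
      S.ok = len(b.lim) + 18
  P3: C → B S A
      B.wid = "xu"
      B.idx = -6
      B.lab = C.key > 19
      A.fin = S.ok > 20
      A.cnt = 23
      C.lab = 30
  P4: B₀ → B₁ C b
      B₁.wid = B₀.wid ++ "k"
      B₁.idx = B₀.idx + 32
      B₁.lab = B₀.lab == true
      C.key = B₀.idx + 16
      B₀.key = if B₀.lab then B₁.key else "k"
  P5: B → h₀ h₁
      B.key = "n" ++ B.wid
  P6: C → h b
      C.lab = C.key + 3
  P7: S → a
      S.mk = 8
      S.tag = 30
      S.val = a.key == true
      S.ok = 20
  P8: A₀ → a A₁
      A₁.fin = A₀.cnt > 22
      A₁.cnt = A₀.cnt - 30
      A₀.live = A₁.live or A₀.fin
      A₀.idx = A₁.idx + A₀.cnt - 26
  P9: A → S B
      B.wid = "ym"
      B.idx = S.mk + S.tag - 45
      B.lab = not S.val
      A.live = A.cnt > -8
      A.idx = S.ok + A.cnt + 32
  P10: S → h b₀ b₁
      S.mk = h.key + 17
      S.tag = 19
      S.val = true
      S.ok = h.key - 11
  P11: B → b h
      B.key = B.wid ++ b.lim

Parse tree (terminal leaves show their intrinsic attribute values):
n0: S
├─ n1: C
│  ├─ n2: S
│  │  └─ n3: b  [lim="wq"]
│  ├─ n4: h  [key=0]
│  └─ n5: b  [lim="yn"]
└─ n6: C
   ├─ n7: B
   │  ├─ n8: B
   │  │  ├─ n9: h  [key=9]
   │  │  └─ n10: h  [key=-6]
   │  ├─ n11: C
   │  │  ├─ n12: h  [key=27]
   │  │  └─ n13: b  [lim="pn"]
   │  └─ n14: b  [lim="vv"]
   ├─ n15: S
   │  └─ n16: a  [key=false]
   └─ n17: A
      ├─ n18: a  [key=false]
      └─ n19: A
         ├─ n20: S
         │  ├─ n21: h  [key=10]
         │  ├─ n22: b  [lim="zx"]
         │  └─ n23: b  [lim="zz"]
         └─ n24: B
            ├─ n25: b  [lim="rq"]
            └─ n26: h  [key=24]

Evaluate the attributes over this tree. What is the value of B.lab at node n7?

true

1. n1.key = -8  [-8]
2. n3.lim = "wq"  [terminal]
3. n2.mk = 17  [len(b.lim) + 15]
4. n2.tag = 14  [14]
5. n2.val = false  [false]
6. n2.ok = 20  [len(b.lim) + 18]
7. n4.key = 0  [terminal]
8. n5.lim = "yn"  [terminal]
9. n1.lab = 30  [S.tag + 16]
10. n6.key = 20  [C₀.lab - 10]
11. n7.wid = "xu"  ["xu"]
12. n7.idx = -6  [-6]
13. n7.lab = true  [C.key > 19]
14. n8.wid = "xuk"  [B₀.wid ++ "k"]
15. n8.idx = 26  [B₀.idx + 32]
16. n8.lab = true  [B₀.lab == true]
17. n9.key = 9  [terminal]
18. n10.key = -6  [terminal]
19. n8.key = "nxuk"  ["n" ++ B.wid]
20. n11.key = 10  [B₀.idx + 16]
21. n12.key = 27  [terminal]
22. n13.lim = "pn"  [terminal]
23. n11.lab = 13  [C.key + 3]
24. n14.lim = "vv"  [terminal]
25. n7.key = "nxuk"  [if B₀.lab then B₁.key else "k"]
26. n16.key = false  [terminal]
27. n15.mk = 8  [8]
28. n15.tag = 30  [30]
29. n15.val = false  [a.key == true]
30. n15.ok = 20  [20]
31. n17.fin = false  [S.ok > 20]
32. n17.cnt = 23  [23]
33. n18.key = false  [terminal]
34. n19.fin = true  [A₀.cnt > 22]
35. n19.cnt = -7  [A₀.cnt - 30]
36. n21.key = 10  [terminal]
37. n22.lim = "zx"  [terminal]
38. n23.lim = "zz"  [terminal]
39. n20.mk = 27  [h.key + 17]
40. n20.tag = 19  [19]
41. n20.val = true  [true]
42. n20.ok = -1  [h.key - 11]
43. n24.wid = "ym"  ["ym"]
44. n24.idx = 1  [S.mk + S.tag - 45]
45. n24.lab = false  [not S.val]
46. n25.lim = "rq"  [terminal]
47. n26.key = 24  [terminal]
48. n24.key = "ymrq"  [B.wid ++ b.lim]
49. n19.live = true  [A.cnt > -8]
50. n19.idx = 24  [S.ok + A.cnt + 32]
51. n17.live = true  [A₁.live or A₀.fin]
52. n17.idx = 21  [A₁.idx + A₀.cnt - 26]
53. n6.lab = 30  [30]
54. n0.mk = -2  [C₁.lab + C₀.lab - 62]
55. n0.tag = 12  [12]
56. n0.val = false  [C₀.lab > 30]
57. n0.ok = 20  [C₁.lab + C₀.lab - 40]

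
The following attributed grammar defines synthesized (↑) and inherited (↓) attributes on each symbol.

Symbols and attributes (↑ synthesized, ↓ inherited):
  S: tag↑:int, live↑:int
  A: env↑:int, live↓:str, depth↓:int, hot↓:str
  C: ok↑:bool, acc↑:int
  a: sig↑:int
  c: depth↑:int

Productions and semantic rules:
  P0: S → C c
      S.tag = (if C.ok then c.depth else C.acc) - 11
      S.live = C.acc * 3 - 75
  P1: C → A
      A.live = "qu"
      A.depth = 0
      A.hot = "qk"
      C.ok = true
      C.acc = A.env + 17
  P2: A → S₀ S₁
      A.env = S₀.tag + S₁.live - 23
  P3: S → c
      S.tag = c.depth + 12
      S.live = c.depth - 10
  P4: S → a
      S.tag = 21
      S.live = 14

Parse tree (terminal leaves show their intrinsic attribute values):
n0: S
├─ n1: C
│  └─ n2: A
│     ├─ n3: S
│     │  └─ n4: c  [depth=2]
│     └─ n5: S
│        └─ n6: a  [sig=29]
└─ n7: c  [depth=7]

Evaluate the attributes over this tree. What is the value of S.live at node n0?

1. n2.live = "qu"  ["qu"]
2. n2.depth = 0  [0]
3. n2.hot = "qk"  ["qk"]
4. n4.depth = 2  [terminal]
5. n3.tag = 14  [c.depth + 12]
6. n3.live = -8  [c.depth - 10]
7. n6.sig = 29  [terminal]
8. n5.tag = 21  [21]
9. n5.live = 14  [14]
10. n2.env = 5  [S₀.tag + S₁.live - 23]
11. n1.ok = true  [true]
12. n1.acc = 22  [A.env + 17]
13. n7.depth = 7  [terminal]
14. n0.tag = -4  [(if C.ok then c.depth else C.acc) - 11]
15. n0.live = -9  [C.acc * 3 - 75]

-9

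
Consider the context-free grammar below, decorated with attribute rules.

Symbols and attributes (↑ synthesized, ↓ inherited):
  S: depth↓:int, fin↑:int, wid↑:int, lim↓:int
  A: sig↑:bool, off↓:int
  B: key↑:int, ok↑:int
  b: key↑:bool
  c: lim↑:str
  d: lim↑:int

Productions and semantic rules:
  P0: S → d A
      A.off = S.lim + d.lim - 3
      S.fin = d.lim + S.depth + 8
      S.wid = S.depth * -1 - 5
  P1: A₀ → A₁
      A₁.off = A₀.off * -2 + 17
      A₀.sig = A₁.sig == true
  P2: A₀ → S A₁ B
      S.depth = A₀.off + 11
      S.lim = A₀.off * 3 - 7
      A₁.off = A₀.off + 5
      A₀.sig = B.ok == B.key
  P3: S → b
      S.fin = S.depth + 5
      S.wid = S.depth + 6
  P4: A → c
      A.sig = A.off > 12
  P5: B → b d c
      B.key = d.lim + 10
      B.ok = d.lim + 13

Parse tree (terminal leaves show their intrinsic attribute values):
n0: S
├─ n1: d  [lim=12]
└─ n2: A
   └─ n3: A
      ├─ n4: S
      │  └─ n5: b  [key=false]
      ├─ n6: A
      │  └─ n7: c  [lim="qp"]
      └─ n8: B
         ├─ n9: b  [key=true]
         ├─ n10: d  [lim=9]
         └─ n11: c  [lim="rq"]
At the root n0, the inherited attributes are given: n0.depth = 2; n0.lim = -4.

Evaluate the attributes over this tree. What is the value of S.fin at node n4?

1. n0.depth = 2  [given at root]
2. n0.lim = -4  [given at root]
3. n1.lim = 12  [terminal]
4. n2.off = 5  [S.lim + d.lim - 3]
5. n3.off = 7  [A₀.off * -2 + 17]
6. n4.depth = 18  [A₀.off + 11]
7. n4.lim = 14  [A₀.off * 3 - 7]
8. n5.key = false  [terminal]
9. n4.fin = 23  [S.depth + 5]
10. n4.wid = 24  [S.depth + 6]
11. n6.off = 12  [A₀.off + 5]
12. n7.lim = "qp"  [terminal]
13. n6.sig = false  [A.off > 12]
14. n9.key = true  [terminal]
15. n10.lim = 9  [terminal]
16. n11.lim = "rq"  [terminal]
17. n8.key = 19  [d.lim + 10]
18. n8.ok = 22  [d.lim + 13]
19. n3.sig = false  [B.ok == B.key]
20. n2.sig = false  [A₁.sig == true]
21. n0.fin = 22  [d.lim + S.depth + 8]
22. n0.wid = -7  [S.depth * -1 - 5]

23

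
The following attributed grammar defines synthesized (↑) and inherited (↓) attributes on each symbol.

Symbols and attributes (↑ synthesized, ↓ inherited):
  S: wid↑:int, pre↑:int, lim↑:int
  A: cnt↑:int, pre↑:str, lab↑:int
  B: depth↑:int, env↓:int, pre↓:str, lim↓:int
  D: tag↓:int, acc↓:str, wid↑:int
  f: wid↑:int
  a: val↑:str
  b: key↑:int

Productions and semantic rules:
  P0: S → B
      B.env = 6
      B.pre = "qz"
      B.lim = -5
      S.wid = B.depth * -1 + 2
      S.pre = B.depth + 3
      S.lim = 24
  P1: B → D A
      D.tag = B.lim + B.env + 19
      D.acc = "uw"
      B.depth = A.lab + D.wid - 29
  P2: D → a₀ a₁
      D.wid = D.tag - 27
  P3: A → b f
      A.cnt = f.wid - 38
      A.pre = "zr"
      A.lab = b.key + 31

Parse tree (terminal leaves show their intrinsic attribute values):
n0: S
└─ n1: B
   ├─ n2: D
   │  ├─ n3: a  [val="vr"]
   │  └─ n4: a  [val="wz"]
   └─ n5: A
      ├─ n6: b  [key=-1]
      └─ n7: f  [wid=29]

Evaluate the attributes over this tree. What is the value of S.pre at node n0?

-3

1. n1.env = 6  [6]
2. n1.pre = "qz"  ["qz"]
3. n1.lim = -5  [-5]
4. n2.tag = 20  [B.lim + B.env + 19]
5. n2.acc = "uw"  ["uw"]
6. n3.val = "vr"  [terminal]
7. n4.val = "wz"  [terminal]
8. n2.wid = -7  [D.tag - 27]
9. n6.key = -1  [terminal]
10. n7.wid = 29  [terminal]
11. n5.cnt = -9  [f.wid - 38]
12. n5.pre = "zr"  ["zr"]
13. n5.lab = 30  [b.key + 31]
14. n1.depth = -6  [A.lab + D.wid - 29]
15. n0.wid = 8  [B.depth * -1 + 2]
16. n0.pre = -3  [B.depth + 3]
17. n0.lim = 24  [24]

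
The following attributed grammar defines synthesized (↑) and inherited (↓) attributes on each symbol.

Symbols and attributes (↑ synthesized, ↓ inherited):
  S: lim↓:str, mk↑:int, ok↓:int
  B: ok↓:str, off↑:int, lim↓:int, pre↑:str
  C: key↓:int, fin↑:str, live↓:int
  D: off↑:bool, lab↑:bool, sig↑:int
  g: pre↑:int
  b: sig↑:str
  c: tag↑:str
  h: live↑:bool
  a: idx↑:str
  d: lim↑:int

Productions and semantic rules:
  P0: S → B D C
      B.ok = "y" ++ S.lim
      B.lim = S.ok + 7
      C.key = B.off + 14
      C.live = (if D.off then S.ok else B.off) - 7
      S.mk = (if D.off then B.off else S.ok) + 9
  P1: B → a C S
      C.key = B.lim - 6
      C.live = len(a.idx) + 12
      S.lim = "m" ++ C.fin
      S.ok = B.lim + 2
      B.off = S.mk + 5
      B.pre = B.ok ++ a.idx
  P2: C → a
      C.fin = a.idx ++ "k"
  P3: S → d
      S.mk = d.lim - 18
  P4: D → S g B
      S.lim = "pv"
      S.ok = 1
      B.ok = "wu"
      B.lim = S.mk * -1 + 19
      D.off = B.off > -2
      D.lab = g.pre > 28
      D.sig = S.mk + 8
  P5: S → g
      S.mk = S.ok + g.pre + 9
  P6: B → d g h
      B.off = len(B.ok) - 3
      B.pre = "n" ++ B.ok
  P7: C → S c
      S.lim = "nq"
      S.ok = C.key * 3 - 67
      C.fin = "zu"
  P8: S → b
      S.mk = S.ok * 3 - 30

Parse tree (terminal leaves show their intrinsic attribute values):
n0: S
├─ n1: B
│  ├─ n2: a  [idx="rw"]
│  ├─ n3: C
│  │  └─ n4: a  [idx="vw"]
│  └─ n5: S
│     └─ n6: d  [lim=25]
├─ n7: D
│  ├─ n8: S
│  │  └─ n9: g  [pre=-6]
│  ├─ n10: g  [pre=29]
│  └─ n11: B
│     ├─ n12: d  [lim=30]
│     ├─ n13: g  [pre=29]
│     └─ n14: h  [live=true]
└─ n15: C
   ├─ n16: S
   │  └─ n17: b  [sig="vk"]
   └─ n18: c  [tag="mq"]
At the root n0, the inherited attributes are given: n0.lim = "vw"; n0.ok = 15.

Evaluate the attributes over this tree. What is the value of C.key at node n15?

1. n0.lim = "vw"  [given at root]
2. n0.ok = 15  [given at root]
3. n1.ok = "yvw"  ["y" ++ S.lim]
4. n1.lim = 22  [S.ok + 7]
5. n2.idx = "rw"  [terminal]
6. n3.key = 16  [B.lim - 6]
7. n3.live = 14  [len(a.idx) + 12]
8. n4.idx = "vw"  [terminal]
9. n3.fin = "vwk"  [a.idx ++ "k"]
10. n5.lim = "mvwk"  ["m" ++ C.fin]
11. n5.ok = 24  [B.lim + 2]
12. n6.lim = 25  [terminal]
13. n5.mk = 7  [d.lim - 18]
14. n1.off = 12  [S.mk + 5]
15. n1.pre = "yvwrw"  [B.ok ++ a.idx]
16. n8.lim = "pv"  ["pv"]
17. n8.ok = 1  [1]
18. n9.pre = -6  [terminal]
19. n8.mk = 4  [S.ok + g.pre + 9]
20. n10.pre = 29  [terminal]
21. n11.ok = "wu"  ["wu"]
22. n11.lim = 15  [S.mk * -1 + 19]
23. n12.lim = 30  [terminal]
24. n13.pre = 29  [terminal]
25. n14.live = true  [terminal]
26. n11.off = -1  [len(B.ok) - 3]
27. n11.pre = "nwu"  ["n" ++ B.ok]
28. n7.off = true  [B.off > -2]
29. n7.lab = true  [g.pre > 28]
30. n7.sig = 12  [S.mk + 8]
31. n15.key = 26  [B.off + 14]
32. n15.live = 8  [(if D.off then S.ok else B.off) - 7]
33. n16.lim = "nq"  ["nq"]
34. n16.ok = 11  [C.key * 3 - 67]
35. n17.sig = "vk"  [terminal]
36. n16.mk = 3  [S.ok * 3 - 30]
37. n18.tag = "mq"  [terminal]
38. n15.fin = "zu"  ["zu"]
39. n0.mk = 21  [(if D.off then B.off else S.ok) + 9]

26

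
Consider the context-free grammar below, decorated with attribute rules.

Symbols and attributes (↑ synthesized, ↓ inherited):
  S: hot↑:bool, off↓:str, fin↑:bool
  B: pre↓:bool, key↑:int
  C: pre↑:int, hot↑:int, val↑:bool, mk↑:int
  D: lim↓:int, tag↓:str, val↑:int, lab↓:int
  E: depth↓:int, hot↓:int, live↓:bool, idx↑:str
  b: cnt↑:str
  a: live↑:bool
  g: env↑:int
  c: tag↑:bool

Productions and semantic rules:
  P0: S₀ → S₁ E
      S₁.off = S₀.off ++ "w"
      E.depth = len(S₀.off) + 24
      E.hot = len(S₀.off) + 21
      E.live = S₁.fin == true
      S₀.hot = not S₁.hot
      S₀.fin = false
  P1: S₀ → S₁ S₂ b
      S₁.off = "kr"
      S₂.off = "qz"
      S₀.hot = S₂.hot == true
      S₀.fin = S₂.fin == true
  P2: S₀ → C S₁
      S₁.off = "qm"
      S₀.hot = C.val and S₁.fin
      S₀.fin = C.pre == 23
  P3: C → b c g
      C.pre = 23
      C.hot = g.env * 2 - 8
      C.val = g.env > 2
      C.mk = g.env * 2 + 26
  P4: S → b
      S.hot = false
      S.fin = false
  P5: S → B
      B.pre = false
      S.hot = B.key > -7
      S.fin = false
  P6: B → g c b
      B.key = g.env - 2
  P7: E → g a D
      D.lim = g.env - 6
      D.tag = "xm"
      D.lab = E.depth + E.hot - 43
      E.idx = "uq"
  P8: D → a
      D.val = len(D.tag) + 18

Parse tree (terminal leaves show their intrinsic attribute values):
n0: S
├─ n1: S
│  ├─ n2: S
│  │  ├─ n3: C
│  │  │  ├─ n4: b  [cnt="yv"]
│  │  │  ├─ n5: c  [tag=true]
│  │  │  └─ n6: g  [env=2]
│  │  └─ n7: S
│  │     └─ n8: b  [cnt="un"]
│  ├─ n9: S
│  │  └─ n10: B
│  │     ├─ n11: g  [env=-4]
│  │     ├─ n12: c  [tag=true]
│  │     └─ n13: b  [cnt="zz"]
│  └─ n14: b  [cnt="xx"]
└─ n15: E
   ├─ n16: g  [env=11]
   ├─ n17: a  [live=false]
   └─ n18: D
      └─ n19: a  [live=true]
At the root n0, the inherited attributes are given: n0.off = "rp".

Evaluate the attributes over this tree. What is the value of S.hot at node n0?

1. n0.off = "rp"  [given at root]
2. n1.off = "rpw"  [S₀.off ++ "w"]
3. n2.off = "kr"  ["kr"]
4. n4.cnt = "yv"  [terminal]
5. n5.tag = true  [terminal]
6. n6.env = 2  [terminal]
7. n3.pre = 23  [23]
8. n3.hot = -4  [g.env * 2 - 8]
9. n3.val = false  [g.env > 2]
10. n3.mk = 30  [g.env * 2 + 26]
11. n7.off = "qm"  ["qm"]
12. n8.cnt = "un"  [terminal]
13. n7.hot = false  [false]
14. n7.fin = false  [false]
15. n2.hot = false  [C.val and S₁.fin]
16. n2.fin = true  [C.pre == 23]
17. n9.off = "qz"  ["qz"]
18. n10.pre = false  [false]
19. n11.env = -4  [terminal]
20. n12.tag = true  [terminal]
21. n13.cnt = "zz"  [terminal]
22. n10.key = -6  [g.env - 2]
23. n9.hot = true  [B.key > -7]
24. n9.fin = false  [false]
25. n14.cnt = "xx"  [terminal]
26. n1.hot = true  [S₂.hot == true]
27. n1.fin = false  [S₂.fin == true]
28. n15.depth = 26  [len(S₀.off) + 24]
29. n15.hot = 23  [len(S₀.off) + 21]
30. n15.live = false  [S₁.fin == true]
31. n16.env = 11  [terminal]
32. n17.live = false  [terminal]
33. n18.lim = 5  [g.env - 6]
34. n18.tag = "xm"  ["xm"]
35. n18.lab = 6  [E.depth + E.hot - 43]
36. n19.live = true  [terminal]
37. n18.val = 20  [len(D.tag) + 18]
38. n15.idx = "uq"  ["uq"]
39. n0.hot = false  [not S₁.hot]
40. n0.fin = false  [false]

false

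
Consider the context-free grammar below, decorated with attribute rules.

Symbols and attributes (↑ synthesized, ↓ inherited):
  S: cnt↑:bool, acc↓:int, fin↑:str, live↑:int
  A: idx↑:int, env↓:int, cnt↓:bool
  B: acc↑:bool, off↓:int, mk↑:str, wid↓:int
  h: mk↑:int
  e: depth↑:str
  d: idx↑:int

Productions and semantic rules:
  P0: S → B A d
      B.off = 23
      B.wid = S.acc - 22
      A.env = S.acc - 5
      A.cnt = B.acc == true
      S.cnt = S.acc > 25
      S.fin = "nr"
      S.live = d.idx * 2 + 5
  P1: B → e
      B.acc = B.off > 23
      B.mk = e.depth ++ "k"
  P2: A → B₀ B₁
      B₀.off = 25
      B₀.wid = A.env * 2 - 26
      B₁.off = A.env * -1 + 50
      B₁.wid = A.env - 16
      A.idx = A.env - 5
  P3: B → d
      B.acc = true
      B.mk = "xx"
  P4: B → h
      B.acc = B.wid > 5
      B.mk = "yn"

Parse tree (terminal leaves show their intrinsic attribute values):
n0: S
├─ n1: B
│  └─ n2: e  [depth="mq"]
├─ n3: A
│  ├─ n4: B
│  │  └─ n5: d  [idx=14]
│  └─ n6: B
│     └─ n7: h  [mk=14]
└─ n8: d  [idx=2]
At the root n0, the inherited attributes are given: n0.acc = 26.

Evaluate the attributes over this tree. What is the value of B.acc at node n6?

1. n0.acc = 26  [given at root]
2. n1.off = 23  [23]
3. n1.wid = 4  [S.acc - 22]
4. n2.depth = "mq"  [terminal]
5. n1.acc = false  [B.off > 23]
6. n1.mk = "mqk"  [e.depth ++ "k"]
7. n3.env = 21  [S.acc - 5]
8. n3.cnt = false  [B.acc == true]
9. n4.off = 25  [25]
10. n4.wid = 16  [A.env * 2 - 26]
11. n5.idx = 14  [terminal]
12. n4.acc = true  [true]
13. n4.mk = "xx"  ["xx"]
14. n6.off = 29  [A.env * -1 + 50]
15. n6.wid = 5  [A.env - 16]
16. n7.mk = 14  [terminal]
17. n6.acc = false  [B.wid > 5]
18. n6.mk = "yn"  ["yn"]
19. n3.idx = 16  [A.env - 5]
20. n8.idx = 2  [terminal]
21. n0.cnt = true  [S.acc > 25]
22. n0.fin = "nr"  ["nr"]
23. n0.live = 9  [d.idx * 2 + 5]

false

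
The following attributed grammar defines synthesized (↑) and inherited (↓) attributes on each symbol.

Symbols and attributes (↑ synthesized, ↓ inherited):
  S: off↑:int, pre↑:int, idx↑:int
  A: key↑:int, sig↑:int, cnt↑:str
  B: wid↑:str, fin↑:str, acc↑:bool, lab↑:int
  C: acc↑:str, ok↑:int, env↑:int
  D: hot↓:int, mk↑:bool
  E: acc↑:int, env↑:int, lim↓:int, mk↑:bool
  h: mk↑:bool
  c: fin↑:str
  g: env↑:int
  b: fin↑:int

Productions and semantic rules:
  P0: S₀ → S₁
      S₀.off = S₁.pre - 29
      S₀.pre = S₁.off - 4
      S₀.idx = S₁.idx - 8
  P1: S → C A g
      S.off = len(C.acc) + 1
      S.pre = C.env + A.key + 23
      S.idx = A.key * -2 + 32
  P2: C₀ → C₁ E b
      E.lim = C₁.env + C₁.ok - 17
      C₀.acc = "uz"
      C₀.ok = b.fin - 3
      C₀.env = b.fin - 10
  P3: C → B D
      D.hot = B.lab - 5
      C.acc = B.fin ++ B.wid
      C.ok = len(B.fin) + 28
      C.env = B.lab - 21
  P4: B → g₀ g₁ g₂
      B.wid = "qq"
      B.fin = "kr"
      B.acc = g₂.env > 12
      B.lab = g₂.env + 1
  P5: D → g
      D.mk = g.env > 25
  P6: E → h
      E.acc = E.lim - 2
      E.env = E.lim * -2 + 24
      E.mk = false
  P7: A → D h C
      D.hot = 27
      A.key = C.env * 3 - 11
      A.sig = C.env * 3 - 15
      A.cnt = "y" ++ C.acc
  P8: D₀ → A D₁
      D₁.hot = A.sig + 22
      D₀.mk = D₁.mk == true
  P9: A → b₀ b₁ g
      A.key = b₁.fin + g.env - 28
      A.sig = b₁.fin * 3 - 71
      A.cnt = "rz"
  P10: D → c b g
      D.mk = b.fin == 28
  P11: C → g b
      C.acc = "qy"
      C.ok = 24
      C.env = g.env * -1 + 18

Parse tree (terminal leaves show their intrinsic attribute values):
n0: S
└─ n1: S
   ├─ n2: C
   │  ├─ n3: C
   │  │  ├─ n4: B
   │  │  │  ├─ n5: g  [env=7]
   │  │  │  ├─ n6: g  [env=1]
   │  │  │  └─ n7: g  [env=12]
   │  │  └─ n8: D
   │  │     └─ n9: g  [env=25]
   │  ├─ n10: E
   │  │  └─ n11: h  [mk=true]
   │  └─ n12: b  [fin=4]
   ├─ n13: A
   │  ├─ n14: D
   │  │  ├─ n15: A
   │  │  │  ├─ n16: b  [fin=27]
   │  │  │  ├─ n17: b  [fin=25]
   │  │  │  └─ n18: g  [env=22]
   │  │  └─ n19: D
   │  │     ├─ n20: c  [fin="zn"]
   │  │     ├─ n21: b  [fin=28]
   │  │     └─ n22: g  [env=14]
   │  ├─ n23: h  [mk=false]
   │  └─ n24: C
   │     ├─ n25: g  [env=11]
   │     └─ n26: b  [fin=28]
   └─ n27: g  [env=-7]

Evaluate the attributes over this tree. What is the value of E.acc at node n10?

1. n5.env = 7  [terminal]
2. n6.env = 1  [terminal]
3. n7.env = 12  [terminal]
4. n4.wid = "qq"  ["qq"]
5. n4.fin = "kr"  ["kr"]
6. n4.acc = false  [g₂.env > 12]
7. n4.lab = 13  [g₂.env + 1]
8. n8.hot = 8  [B.lab - 5]
9. n9.env = 25  [terminal]
10. n8.mk = false  [g.env > 25]
11. n3.acc = "krqq"  [B.fin ++ B.wid]
12. n3.ok = 30  [len(B.fin) + 28]
13. n3.env = -8  [B.lab - 21]
14. n10.lim = 5  [C₁.env + C₁.ok - 17]
15. n11.mk = true  [terminal]
16. n10.acc = 3  [E.lim - 2]
17. n10.env = 14  [E.lim * -2 + 24]
18. n10.mk = false  [false]
19. n12.fin = 4  [terminal]
20. n2.acc = "uz"  ["uz"]
21. n2.ok = 1  [b.fin - 3]
22. n2.env = -6  [b.fin - 10]
23. n14.hot = 27  [27]
24. n16.fin = 27  [terminal]
25. n17.fin = 25  [terminal]
26. n18.env = 22  [terminal]
27. n15.key = 19  [b₁.fin + g.env - 28]
28. n15.sig = 4  [b₁.fin * 3 - 71]
29. n15.cnt = "rz"  ["rz"]
30. n19.hot = 26  [A.sig + 22]
31. n20.fin = "zn"  [terminal]
32. n21.fin = 28  [terminal]
33. n22.env = 14  [terminal]
34. n19.mk = true  [b.fin == 28]
35. n14.mk = true  [D₁.mk == true]
36. n23.mk = false  [terminal]
37. n25.env = 11  [terminal]
38. n26.fin = 28  [terminal]
39. n24.acc = "qy"  ["qy"]
40. n24.ok = 24  [24]
41. n24.env = 7  [g.env * -1 + 18]
42. n13.key = 10  [C.env * 3 - 11]
43. n13.sig = 6  [C.env * 3 - 15]
44. n13.cnt = "yqy"  ["y" ++ C.acc]
45. n27.env = -7  [terminal]
46. n1.off = 3  [len(C.acc) + 1]
47. n1.pre = 27  [C.env + A.key + 23]
48. n1.idx = 12  [A.key * -2 + 32]
49. n0.off = -2  [S₁.pre - 29]
50. n0.pre = -1  [S₁.off - 4]
51. n0.idx = 4  [S₁.idx - 8]

3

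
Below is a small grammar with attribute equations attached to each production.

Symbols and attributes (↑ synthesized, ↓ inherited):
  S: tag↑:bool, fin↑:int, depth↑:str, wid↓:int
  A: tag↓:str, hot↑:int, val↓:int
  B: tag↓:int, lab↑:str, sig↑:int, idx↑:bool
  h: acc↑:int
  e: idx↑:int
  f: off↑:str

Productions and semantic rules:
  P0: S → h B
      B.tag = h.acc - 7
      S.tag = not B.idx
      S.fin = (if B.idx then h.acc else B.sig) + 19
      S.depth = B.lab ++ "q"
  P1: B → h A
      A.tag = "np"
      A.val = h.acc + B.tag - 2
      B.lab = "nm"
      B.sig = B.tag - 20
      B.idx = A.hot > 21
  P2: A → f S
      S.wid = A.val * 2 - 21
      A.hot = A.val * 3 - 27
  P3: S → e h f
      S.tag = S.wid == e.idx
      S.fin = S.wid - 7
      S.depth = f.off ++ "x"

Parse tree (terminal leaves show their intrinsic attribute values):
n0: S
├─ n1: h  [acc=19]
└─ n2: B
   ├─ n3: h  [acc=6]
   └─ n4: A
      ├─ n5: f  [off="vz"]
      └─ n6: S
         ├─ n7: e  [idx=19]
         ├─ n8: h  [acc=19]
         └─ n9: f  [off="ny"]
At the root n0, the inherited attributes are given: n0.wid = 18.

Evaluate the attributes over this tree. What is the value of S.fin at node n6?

4

1. n0.wid = 18  [given at root]
2. n1.acc = 19  [terminal]
3. n2.tag = 12  [h.acc - 7]
4. n3.acc = 6  [terminal]
5. n4.tag = "np"  ["np"]
6. n4.val = 16  [h.acc + B.tag - 2]
7. n5.off = "vz"  [terminal]
8. n6.wid = 11  [A.val * 2 - 21]
9. n7.idx = 19  [terminal]
10. n8.acc = 19  [terminal]
11. n9.off = "ny"  [terminal]
12. n6.tag = false  [S.wid == e.idx]
13. n6.fin = 4  [S.wid - 7]
14. n6.depth = "nyx"  [f.off ++ "x"]
15. n4.hot = 21  [A.val * 3 - 27]
16. n2.lab = "nm"  ["nm"]
17. n2.sig = -8  [B.tag - 20]
18. n2.idx = false  [A.hot > 21]
19. n0.tag = true  [not B.idx]
20. n0.fin = 11  [(if B.idx then h.acc else B.sig) + 19]
21. n0.depth = "nmq"  [B.lab ++ "q"]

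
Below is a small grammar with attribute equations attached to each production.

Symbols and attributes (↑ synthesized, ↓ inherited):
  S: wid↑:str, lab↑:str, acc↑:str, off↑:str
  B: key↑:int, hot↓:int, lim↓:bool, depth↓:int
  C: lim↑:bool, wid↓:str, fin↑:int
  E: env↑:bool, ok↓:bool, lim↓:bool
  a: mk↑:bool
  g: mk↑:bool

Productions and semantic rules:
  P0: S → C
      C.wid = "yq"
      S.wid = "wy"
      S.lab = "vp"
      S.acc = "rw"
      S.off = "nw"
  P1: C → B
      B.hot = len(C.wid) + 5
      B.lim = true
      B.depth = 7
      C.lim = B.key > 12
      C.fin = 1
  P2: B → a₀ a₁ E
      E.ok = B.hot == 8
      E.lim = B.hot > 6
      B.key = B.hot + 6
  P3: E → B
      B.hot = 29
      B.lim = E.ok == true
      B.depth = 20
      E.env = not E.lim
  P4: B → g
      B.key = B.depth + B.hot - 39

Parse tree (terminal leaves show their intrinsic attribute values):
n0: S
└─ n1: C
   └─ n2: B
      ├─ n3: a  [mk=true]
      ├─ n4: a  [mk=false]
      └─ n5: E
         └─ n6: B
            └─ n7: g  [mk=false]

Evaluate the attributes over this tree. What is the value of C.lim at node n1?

true

1. n1.wid = "yq"  ["yq"]
2. n2.hot = 7  [len(C.wid) + 5]
3. n2.lim = true  [true]
4. n2.depth = 7  [7]
5. n3.mk = true  [terminal]
6. n4.mk = false  [terminal]
7. n5.ok = false  [B.hot == 8]
8. n5.lim = true  [B.hot > 6]
9. n6.hot = 29  [29]
10. n6.lim = false  [E.ok == true]
11. n6.depth = 20  [20]
12. n7.mk = false  [terminal]
13. n6.key = 10  [B.depth + B.hot - 39]
14. n5.env = false  [not E.lim]
15. n2.key = 13  [B.hot + 6]
16. n1.lim = true  [B.key > 12]
17. n1.fin = 1  [1]
18. n0.wid = "wy"  ["wy"]
19. n0.lab = "vp"  ["vp"]
20. n0.acc = "rw"  ["rw"]
21. n0.off = "nw"  ["nw"]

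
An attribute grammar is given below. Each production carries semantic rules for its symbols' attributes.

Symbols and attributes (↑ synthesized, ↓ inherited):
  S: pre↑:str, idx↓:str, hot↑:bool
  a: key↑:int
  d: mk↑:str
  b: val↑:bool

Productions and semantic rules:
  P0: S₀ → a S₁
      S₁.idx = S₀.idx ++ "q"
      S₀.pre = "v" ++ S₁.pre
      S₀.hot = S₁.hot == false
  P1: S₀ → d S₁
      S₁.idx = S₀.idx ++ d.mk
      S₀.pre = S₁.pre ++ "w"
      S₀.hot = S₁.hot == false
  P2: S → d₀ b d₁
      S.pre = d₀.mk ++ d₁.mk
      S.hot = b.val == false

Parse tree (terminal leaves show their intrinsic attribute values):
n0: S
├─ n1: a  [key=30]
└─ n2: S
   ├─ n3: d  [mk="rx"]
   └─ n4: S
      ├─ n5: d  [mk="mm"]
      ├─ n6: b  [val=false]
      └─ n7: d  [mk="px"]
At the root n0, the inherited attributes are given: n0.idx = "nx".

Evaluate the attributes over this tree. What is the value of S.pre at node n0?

1. n0.idx = "nx"  [given at root]
2. n1.key = 30  [terminal]
3. n2.idx = "nxq"  [S₀.idx ++ "q"]
4. n3.mk = "rx"  [terminal]
5. n4.idx = "nxqrx"  [S₀.idx ++ d.mk]
6. n5.mk = "mm"  [terminal]
7. n6.val = false  [terminal]
8. n7.mk = "px"  [terminal]
9. n4.pre = "mmpx"  [d₀.mk ++ d₁.mk]
10. n4.hot = true  [b.val == false]
11. n2.pre = "mmpxw"  [S₁.pre ++ "w"]
12. n2.hot = false  [S₁.hot == false]
13. n0.pre = "vmmpxw"  ["v" ++ S₁.pre]
14. n0.hot = true  [S₁.hot == false]

"vmmpxw"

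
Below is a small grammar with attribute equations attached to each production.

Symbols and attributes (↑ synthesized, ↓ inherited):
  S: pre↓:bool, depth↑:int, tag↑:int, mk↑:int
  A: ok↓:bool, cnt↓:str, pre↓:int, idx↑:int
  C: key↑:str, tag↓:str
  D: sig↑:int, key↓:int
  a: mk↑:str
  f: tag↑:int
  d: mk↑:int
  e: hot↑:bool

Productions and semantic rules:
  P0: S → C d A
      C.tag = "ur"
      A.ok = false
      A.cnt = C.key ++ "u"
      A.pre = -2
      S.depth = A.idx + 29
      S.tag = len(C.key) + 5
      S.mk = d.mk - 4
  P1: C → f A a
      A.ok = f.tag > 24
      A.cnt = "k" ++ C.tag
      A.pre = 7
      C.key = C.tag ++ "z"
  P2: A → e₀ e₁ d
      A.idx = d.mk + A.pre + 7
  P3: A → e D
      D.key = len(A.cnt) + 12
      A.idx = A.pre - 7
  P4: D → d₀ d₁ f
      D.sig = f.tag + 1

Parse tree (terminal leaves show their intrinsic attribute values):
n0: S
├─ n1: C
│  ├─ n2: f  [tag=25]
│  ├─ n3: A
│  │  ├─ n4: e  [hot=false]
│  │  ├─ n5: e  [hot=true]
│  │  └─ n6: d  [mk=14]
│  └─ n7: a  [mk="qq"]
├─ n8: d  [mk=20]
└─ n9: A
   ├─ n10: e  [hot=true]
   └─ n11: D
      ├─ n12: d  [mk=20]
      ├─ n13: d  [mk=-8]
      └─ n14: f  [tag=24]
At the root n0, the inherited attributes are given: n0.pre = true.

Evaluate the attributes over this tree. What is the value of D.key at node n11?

16

1. n0.pre = true  [given at root]
2. n1.tag = "ur"  ["ur"]
3. n2.tag = 25  [terminal]
4. n3.ok = true  [f.tag > 24]
5. n3.cnt = "kur"  ["k" ++ C.tag]
6. n3.pre = 7  [7]
7. n4.hot = false  [terminal]
8. n5.hot = true  [terminal]
9. n6.mk = 14  [terminal]
10. n3.idx = 28  [d.mk + A.pre + 7]
11. n7.mk = "qq"  [terminal]
12. n1.key = "urz"  [C.tag ++ "z"]
13. n8.mk = 20  [terminal]
14. n9.ok = false  [false]
15. n9.cnt = "urzu"  [C.key ++ "u"]
16. n9.pre = -2  [-2]
17. n10.hot = true  [terminal]
18. n11.key = 16  [len(A.cnt) + 12]
19. n12.mk = 20  [terminal]
20. n13.mk = -8  [terminal]
21. n14.tag = 24  [terminal]
22. n11.sig = 25  [f.tag + 1]
23. n9.idx = -9  [A.pre - 7]
24. n0.depth = 20  [A.idx + 29]
25. n0.tag = 8  [len(C.key) + 5]
26. n0.mk = 16  [d.mk - 4]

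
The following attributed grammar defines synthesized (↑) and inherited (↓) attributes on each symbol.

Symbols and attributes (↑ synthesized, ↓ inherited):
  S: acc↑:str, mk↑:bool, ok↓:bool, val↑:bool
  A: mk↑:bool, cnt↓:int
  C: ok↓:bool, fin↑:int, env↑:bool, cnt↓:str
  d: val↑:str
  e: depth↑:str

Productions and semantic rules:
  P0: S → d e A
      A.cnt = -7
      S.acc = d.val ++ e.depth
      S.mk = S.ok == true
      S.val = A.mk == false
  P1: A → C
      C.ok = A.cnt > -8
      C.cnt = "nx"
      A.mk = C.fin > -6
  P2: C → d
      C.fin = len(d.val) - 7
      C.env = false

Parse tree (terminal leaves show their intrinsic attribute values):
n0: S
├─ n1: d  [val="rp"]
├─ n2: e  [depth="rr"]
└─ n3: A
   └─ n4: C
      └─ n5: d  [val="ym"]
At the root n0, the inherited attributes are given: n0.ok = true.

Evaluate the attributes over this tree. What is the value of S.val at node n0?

false

1. n0.ok = true  [given at root]
2. n1.val = "rp"  [terminal]
3. n2.depth = "rr"  [terminal]
4. n3.cnt = -7  [-7]
5. n4.ok = true  [A.cnt > -8]
6. n4.cnt = "nx"  ["nx"]
7. n5.val = "ym"  [terminal]
8. n4.fin = -5  [len(d.val) - 7]
9. n4.env = false  [false]
10. n3.mk = true  [C.fin > -6]
11. n0.acc = "rprr"  [d.val ++ e.depth]
12. n0.mk = true  [S.ok == true]
13. n0.val = false  [A.mk == false]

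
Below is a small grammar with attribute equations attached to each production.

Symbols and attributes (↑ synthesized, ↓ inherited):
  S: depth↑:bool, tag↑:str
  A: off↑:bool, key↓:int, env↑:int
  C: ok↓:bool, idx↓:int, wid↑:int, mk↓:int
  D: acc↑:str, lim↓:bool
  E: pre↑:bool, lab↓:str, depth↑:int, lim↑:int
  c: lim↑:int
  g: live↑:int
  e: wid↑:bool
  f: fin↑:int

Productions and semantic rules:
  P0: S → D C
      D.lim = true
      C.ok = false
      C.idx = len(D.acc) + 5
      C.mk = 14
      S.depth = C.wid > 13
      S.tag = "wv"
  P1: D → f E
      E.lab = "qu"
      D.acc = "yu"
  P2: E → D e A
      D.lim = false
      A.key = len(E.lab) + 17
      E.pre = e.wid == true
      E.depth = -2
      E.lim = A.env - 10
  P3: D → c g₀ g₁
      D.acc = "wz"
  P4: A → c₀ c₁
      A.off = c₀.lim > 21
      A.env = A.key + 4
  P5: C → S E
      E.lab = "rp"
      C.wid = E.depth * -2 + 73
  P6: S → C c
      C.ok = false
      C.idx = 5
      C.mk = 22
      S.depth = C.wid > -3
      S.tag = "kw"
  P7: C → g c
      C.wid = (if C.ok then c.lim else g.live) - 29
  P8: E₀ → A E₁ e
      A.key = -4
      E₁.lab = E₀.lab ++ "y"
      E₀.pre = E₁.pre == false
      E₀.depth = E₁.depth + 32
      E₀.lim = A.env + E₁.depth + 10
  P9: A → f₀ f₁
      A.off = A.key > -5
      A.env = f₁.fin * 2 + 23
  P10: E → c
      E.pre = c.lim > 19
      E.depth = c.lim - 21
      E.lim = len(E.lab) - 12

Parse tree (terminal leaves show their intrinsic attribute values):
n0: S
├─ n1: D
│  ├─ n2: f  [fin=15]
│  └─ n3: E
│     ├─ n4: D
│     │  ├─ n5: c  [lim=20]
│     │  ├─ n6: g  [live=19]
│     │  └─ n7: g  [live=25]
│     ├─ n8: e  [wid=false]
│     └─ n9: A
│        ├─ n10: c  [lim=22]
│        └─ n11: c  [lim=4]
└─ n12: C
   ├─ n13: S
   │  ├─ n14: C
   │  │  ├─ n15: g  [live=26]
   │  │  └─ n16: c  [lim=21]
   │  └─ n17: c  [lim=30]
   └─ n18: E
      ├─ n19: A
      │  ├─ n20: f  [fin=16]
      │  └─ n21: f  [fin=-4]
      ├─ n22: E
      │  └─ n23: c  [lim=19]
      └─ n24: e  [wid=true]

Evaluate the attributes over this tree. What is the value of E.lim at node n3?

1. n1.lim = true  [true]
2. n2.fin = 15  [terminal]
3. n3.lab = "qu"  ["qu"]
4. n4.lim = false  [false]
5. n5.lim = 20  [terminal]
6. n6.live = 19  [terminal]
7. n7.live = 25  [terminal]
8. n4.acc = "wz"  ["wz"]
9. n8.wid = false  [terminal]
10. n9.key = 19  [len(E.lab) + 17]
11. n10.lim = 22  [terminal]
12. n11.lim = 4  [terminal]
13. n9.off = true  [c₀.lim > 21]
14. n9.env = 23  [A.key + 4]
15. n3.pre = false  [e.wid == true]
16. n3.depth = -2  [-2]
17. n3.lim = 13  [A.env - 10]
18. n1.acc = "yu"  ["yu"]
19. n12.ok = false  [false]
20. n12.idx = 7  [len(D.acc) + 5]
21. n12.mk = 14  [14]
22. n14.ok = false  [false]
23. n14.idx = 5  [5]
24. n14.mk = 22  [22]
25. n15.live = 26  [terminal]
26. n16.lim = 21  [terminal]
27. n14.wid = -3  [(if C.ok then c.lim else g.live) - 29]
28. n17.lim = 30  [terminal]
29. n13.depth = false  [C.wid > -3]
30. n13.tag = "kw"  ["kw"]
31. n18.lab = "rp"  ["rp"]
32. n19.key = -4  [-4]
33. n20.fin = 16  [terminal]
34. n21.fin = -4  [terminal]
35. n19.off = true  [A.key > -5]
36. n19.env = 15  [f₁.fin * 2 + 23]
37. n22.lab = "rpy"  [E₀.lab ++ "y"]
38. n23.lim = 19  [terminal]
39. n22.pre = false  [c.lim > 19]
40. n22.depth = -2  [c.lim - 21]
41. n22.lim = -9  [len(E.lab) - 12]
42. n24.wid = true  [terminal]
43. n18.pre = true  [E₁.pre == false]
44. n18.depth = 30  [E₁.depth + 32]
45. n18.lim = 23  [A.env + E₁.depth + 10]
46. n12.wid = 13  [E.depth * -2 + 73]
47. n0.depth = false  [C.wid > 13]
48. n0.tag = "wv"  ["wv"]

13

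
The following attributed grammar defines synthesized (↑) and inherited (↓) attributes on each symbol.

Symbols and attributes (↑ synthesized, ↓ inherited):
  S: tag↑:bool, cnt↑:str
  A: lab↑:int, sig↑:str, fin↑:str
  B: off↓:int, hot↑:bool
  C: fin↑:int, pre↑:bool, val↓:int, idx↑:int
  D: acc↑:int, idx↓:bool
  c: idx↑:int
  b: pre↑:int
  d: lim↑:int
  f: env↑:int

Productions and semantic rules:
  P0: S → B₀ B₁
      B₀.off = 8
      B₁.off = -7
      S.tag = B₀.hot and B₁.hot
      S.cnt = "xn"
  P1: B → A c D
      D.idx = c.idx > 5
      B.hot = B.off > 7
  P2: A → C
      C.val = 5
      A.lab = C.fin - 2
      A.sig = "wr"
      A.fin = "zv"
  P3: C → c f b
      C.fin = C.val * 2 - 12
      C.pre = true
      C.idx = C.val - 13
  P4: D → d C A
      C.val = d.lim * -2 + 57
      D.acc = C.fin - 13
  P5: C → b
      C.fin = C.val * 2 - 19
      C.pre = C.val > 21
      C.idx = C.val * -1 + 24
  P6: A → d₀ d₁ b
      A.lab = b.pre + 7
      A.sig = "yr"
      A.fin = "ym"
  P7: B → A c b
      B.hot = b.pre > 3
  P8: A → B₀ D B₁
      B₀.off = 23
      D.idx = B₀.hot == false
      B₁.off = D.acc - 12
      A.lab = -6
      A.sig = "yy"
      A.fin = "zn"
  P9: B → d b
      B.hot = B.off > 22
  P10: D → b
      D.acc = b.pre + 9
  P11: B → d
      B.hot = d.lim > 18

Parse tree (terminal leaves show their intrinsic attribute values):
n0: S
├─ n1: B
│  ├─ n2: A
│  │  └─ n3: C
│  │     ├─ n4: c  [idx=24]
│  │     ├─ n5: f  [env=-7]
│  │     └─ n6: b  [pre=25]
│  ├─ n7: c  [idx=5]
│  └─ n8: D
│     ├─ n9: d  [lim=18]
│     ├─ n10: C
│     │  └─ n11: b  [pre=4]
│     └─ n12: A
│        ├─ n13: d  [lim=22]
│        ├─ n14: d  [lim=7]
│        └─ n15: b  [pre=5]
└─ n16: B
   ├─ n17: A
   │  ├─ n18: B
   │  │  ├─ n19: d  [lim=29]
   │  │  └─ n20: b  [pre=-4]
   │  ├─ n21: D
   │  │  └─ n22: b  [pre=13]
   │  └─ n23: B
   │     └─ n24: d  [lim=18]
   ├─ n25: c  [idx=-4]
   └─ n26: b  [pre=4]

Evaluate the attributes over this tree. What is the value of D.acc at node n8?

1. n1.off = 8  [8]
2. n3.val = 5  [5]
3. n4.idx = 24  [terminal]
4. n5.env = -7  [terminal]
5. n6.pre = 25  [terminal]
6. n3.fin = -2  [C.val * 2 - 12]
7. n3.pre = true  [true]
8. n3.idx = -8  [C.val - 13]
9. n2.lab = -4  [C.fin - 2]
10. n2.sig = "wr"  ["wr"]
11. n2.fin = "zv"  ["zv"]
12. n7.idx = 5  [terminal]
13. n8.idx = false  [c.idx > 5]
14. n9.lim = 18  [terminal]
15. n10.val = 21  [d.lim * -2 + 57]
16. n11.pre = 4  [terminal]
17. n10.fin = 23  [C.val * 2 - 19]
18. n10.pre = false  [C.val > 21]
19. n10.idx = 3  [C.val * -1 + 24]
20. n13.lim = 22  [terminal]
21. n14.lim = 7  [terminal]
22. n15.pre = 5  [terminal]
23. n12.lab = 12  [b.pre + 7]
24. n12.sig = "yr"  ["yr"]
25. n12.fin = "ym"  ["ym"]
26. n8.acc = 10  [C.fin - 13]
27. n1.hot = true  [B.off > 7]
28. n16.off = -7  [-7]
29. n18.off = 23  [23]
30. n19.lim = 29  [terminal]
31. n20.pre = -4  [terminal]
32. n18.hot = true  [B.off > 22]
33. n21.idx = false  [B₀.hot == false]
34. n22.pre = 13  [terminal]
35. n21.acc = 22  [b.pre + 9]
36. n23.off = 10  [D.acc - 12]
37. n24.lim = 18  [terminal]
38. n23.hot = false  [d.lim > 18]
39. n17.lab = -6  [-6]
40. n17.sig = "yy"  ["yy"]
41. n17.fin = "zn"  ["zn"]
42. n25.idx = -4  [terminal]
43. n26.pre = 4  [terminal]
44. n16.hot = true  [b.pre > 3]
45. n0.tag = true  [B₀.hot and B₁.hot]
46. n0.cnt = "xn"  ["xn"]

10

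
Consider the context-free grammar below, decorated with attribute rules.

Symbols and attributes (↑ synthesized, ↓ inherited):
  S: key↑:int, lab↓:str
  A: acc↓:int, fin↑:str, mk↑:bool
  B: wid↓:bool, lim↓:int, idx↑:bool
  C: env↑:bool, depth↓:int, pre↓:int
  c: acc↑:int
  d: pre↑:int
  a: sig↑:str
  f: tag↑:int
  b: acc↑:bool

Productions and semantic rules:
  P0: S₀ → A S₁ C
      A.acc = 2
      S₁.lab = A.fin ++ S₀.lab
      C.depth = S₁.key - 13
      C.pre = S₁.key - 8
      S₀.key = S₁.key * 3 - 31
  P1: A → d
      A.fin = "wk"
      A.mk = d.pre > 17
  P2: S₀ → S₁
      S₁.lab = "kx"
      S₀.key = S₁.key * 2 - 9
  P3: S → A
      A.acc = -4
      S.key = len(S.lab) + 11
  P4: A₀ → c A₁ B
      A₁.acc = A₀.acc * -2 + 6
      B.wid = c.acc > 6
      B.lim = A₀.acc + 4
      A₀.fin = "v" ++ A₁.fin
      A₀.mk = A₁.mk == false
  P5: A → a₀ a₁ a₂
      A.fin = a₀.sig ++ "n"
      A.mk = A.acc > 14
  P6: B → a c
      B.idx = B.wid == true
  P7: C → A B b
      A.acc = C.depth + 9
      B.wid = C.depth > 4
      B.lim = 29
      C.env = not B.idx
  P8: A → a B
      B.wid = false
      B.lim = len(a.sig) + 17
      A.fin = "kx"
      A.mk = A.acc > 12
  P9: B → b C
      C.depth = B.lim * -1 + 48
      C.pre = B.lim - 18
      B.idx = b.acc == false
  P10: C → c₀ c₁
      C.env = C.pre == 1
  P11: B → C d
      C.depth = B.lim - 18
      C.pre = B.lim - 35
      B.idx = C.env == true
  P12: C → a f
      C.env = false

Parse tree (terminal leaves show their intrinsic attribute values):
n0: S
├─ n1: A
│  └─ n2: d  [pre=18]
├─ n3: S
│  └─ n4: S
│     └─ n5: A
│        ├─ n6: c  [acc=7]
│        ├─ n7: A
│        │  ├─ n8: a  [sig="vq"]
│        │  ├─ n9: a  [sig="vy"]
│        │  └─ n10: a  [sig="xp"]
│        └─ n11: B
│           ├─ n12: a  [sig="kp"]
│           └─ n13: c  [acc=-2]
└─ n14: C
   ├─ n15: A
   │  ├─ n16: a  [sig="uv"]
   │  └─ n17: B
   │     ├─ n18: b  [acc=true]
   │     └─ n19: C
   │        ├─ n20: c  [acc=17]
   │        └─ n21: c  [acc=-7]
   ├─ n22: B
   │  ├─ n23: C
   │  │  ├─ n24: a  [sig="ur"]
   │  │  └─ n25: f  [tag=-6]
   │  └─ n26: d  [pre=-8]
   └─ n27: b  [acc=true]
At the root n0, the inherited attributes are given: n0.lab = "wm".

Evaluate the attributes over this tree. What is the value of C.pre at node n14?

1. n0.lab = "wm"  [given at root]
2. n1.acc = 2  [2]
3. n2.pre = 18  [terminal]
4. n1.fin = "wk"  ["wk"]
5. n1.mk = true  [d.pre > 17]
6. n3.lab = "wkwm"  [A.fin ++ S₀.lab]
7. n4.lab = "kx"  ["kx"]
8. n5.acc = -4  [-4]
9. n6.acc = 7  [terminal]
10. n7.acc = 14  [A₀.acc * -2 + 6]
11. n8.sig = "vq"  [terminal]
12. n9.sig = "vy"  [terminal]
13. n10.sig = "xp"  [terminal]
14. n7.fin = "vqn"  [a₀.sig ++ "n"]
15. n7.mk = false  [A.acc > 14]
16. n11.wid = true  [c.acc > 6]
17. n11.lim = 0  [A₀.acc + 4]
18. n12.sig = "kp"  [terminal]
19. n13.acc = -2  [terminal]
20. n11.idx = true  [B.wid == true]
21. n5.fin = "vvqn"  ["v" ++ A₁.fin]
22. n5.mk = true  [A₁.mk == false]
23. n4.key = 13  [len(S.lab) + 11]
24. n3.key = 17  [S₁.key * 2 - 9]
25. n14.depth = 4  [S₁.key - 13]
26. n14.pre = 9  [S₁.key - 8]
27. n15.acc = 13  [C.depth + 9]
28. n16.sig = "uv"  [terminal]
29. n17.wid = false  [false]
30. n17.lim = 19  [len(a.sig) + 17]
31. n18.acc = true  [terminal]
32. n19.depth = 29  [B.lim * -1 + 48]
33. n19.pre = 1  [B.lim - 18]
34. n20.acc = 17  [terminal]
35. n21.acc = -7  [terminal]
36. n19.env = true  [C.pre == 1]
37. n17.idx = false  [b.acc == false]
38. n15.fin = "kx"  ["kx"]
39. n15.mk = true  [A.acc > 12]
40. n22.wid = false  [C.depth > 4]
41. n22.lim = 29  [29]
42. n23.depth = 11  [B.lim - 18]
43. n23.pre = -6  [B.lim - 35]
44. n24.sig = "ur"  [terminal]
45. n25.tag = -6  [terminal]
46. n23.env = false  [false]
47. n26.pre = -8  [terminal]
48. n22.idx = false  [C.env == true]
49. n27.acc = true  [terminal]
50. n14.env = true  [not B.idx]
51. n0.key = 20  [S₁.key * 3 - 31]

9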